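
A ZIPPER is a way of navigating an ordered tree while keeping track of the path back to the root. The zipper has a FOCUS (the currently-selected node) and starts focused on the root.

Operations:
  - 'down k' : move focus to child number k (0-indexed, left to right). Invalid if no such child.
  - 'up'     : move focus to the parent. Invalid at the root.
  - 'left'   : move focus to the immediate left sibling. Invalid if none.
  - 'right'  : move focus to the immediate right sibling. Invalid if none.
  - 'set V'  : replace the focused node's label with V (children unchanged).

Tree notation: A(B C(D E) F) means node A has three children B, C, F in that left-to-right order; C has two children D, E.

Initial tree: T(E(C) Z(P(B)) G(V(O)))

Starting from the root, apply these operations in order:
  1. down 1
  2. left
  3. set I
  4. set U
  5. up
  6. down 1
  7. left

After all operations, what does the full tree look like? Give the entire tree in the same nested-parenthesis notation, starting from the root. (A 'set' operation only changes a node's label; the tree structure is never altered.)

Step 1 (down 1): focus=Z path=1 depth=1 children=['P'] left=['E'] right=['G'] parent=T
Step 2 (left): focus=E path=0 depth=1 children=['C'] left=[] right=['Z', 'G'] parent=T
Step 3 (set I): focus=I path=0 depth=1 children=['C'] left=[] right=['Z', 'G'] parent=T
Step 4 (set U): focus=U path=0 depth=1 children=['C'] left=[] right=['Z', 'G'] parent=T
Step 5 (up): focus=T path=root depth=0 children=['U', 'Z', 'G'] (at root)
Step 6 (down 1): focus=Z path=1 depth=1 children=['P'] left=['U'] right=['G'] parent=T
Step 7 (left): focus=U path=0 depth=1 children=['C'] left=[] right=['Z', 'G'] parent=T

Answer: T(U(C) Z(P(B)) G(V(O)))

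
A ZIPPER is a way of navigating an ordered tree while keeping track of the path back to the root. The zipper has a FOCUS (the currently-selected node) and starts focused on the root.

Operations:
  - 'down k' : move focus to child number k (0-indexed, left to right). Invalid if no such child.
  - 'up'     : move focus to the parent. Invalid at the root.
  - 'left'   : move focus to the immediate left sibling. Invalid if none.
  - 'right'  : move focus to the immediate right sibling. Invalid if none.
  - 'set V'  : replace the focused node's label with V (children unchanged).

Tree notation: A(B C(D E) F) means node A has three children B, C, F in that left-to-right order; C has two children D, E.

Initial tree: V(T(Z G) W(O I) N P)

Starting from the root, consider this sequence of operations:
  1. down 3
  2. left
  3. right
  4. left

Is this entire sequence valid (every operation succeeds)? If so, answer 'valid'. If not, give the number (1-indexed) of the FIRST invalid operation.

Step 1 (down 3): focus=P path=3 depth=1 children=[] left=['T', 'W', 'N'] right=[] parent=V
Step 2 (left): focus=N path=2 depth=1 children=[] left=['T', 'W'] right=['P'] parent=V
Step 3 (right): focus=P path=3 depth=1 children=[] left=['T', 'W', 'N'] right=[] parent=V
Step 4 (left): focus=N path=2 depth=1 children=[] left=['T', 'W'] right=['P'] parent=V

Answer: valid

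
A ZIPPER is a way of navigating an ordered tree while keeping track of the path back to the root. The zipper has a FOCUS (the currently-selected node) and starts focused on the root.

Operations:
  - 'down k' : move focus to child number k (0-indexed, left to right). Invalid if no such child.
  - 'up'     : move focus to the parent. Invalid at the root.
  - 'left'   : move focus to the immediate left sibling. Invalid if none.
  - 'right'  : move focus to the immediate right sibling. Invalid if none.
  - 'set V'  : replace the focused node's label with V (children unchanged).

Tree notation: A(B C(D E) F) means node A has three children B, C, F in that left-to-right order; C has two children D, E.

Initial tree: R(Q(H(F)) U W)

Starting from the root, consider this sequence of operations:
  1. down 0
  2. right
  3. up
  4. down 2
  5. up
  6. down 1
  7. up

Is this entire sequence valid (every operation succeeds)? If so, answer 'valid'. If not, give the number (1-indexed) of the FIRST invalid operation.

Answer: valid

Derivation:
Step 1 (down 0): focus=Q path=0 depth=1 children=['H'] left=[] right=['U', 'W'] parent=R
Step 2 (right): focus=U path=1 depth=1 children=[] left=['Q'] right=['W'] parent=R
Step 3 (up): focus=R path=root depth=0 children=['Q', 'U', 'W'] (at root)
Step 4 (down 2): focus=W path=2 depth=1 children=[] left=['Q', 'U'] right=[] parent=R
Step 5 (up): focus=R path=root depth=0 children=['Q', 'U', 'W'] (at root)
Step 6 (down 1): focus=U path=1 depth=1 children=[] left=['Q'] right=['W'] parent=R
Step 7 (up): focus=R path=root depth=0 children=['Q', 'U', 'W'] (at root)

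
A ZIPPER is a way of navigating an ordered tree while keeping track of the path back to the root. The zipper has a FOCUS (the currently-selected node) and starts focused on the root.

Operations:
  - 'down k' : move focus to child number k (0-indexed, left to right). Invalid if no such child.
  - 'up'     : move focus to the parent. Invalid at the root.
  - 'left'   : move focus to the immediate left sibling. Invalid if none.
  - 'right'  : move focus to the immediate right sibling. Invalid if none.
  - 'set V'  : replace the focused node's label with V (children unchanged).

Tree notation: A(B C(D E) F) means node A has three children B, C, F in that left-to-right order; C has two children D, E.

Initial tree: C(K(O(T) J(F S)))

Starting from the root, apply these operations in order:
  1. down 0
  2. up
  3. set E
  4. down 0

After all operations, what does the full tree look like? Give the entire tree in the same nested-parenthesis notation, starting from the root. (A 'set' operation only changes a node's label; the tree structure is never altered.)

Step 1 (down 0): focus=K path=0 depth=1 children=['O', 'J'] left=[] right=[] parent=C
Step 2 (up): focus=C path=root depth=0 children=['K'] (at root)
Step 3 (set E): focus=E path=root depth=0 children=['K'] (at root)
Step 4 (down 0): focus=K path=0 depth=1 children=['O', 'J'] left=[] right=[] parent=E

Answer: E(K(O(T) J(F S)))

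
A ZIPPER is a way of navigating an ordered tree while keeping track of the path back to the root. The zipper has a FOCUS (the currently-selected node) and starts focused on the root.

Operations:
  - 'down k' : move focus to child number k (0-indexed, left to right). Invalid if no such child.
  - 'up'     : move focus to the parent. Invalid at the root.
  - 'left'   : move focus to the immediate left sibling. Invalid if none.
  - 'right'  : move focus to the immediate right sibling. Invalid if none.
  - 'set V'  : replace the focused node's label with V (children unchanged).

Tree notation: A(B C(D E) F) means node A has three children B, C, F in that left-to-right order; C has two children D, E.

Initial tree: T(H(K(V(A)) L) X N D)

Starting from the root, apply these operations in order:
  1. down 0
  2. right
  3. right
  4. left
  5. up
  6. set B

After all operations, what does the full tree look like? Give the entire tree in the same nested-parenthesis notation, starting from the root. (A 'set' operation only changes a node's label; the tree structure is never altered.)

Step 1 (down 0): focus=H path=0 depth=1 children=['K', 'L'] left=[] right=['X', 'N', 'D'] parent=T
Step 2 (right): focus=X path=1 depth=1 children=[] left=['H'] right=['N', 'D'] parent=T
Step 3 (right): focus=N path=2 depth=1 children=[] left=['H', 'X'] right=['D'] parent=T
Step 4 (left): focus=X path=1 depth=1 children=[] left=['H'] right=['N', 'D'] parent=T
Step 5 (up): focus=T path=root depth=0 children=['H', 'X', 'N', 'D'] (at root)
Step 6 (set B): focus=B path=root depth=0 children=['H', 'X', 'N', 'D'] (at root)

Answer: B(H(K(V(A)) L) X N D)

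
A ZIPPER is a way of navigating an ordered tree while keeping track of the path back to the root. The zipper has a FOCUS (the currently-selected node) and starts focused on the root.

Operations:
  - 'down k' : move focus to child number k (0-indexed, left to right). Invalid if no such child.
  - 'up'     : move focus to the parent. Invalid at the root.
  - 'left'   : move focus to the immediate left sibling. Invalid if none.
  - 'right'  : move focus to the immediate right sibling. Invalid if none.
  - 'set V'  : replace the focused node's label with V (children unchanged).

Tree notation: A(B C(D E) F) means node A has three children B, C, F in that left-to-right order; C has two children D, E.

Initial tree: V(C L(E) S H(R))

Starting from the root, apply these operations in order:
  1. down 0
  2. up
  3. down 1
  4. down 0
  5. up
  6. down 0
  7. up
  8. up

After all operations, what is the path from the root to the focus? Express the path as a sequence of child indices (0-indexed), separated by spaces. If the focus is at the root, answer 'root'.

Answer: root

Derivation:
Step 1 (down 0): focus=C path=0 depth=1 children=[] left=[] right=['L', 'S', 'H'] parent=V
Step 2 (up): focus=V path=root depth=0 children=['C', 'L', 'S', 'H'] (at root)
Step 3 (down 1): focus=L path=1 depth=1 children=['E'] left=['C'] right=['S', 'H'] parent=V
Step 4 (down 0): focus=E path=1/0 depth=2 children=[] left=[] right=[] parent=L
Step 5 (up): focus=L path=1 depth=1 children=['E'] left=['C'] right=['S', 'H'] parent=V
Step 6 (down 0): focus=E path=1/0 depth=2 children=[] left=[] right=[] parent=L
Step 7 (up): focus=L path=1 depth=1 children=['E'] left=['C'] right=['S', 'H'] parent=V
Step 8 (up): focus=V path=root depth=0 children=['C', 'L', 'S', 'H'] (at root)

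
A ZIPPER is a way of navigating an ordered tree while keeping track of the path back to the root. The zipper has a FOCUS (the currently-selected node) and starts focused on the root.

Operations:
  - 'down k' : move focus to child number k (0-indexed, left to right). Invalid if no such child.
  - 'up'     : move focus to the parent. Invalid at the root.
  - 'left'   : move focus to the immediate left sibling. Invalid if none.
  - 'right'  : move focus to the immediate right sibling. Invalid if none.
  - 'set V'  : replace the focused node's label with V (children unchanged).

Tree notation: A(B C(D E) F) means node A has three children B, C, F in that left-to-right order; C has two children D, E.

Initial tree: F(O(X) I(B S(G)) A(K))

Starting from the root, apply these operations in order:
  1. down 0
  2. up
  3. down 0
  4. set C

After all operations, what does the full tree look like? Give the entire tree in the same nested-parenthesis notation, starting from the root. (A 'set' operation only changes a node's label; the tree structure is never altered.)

Answer: F(C(X) I(B S(G)) A(K))

Derivation:
Step 1 (down 0): focus=O path=0 depth=1 children=['X'] left=[] right=['I', 'A'] parent=F
Step 2 (up): focus=F path=root depth=0 children=['O', 'I', 'A'] (at root)
Step 3 (down 0): focus=O path=0 depth=1 children=['X'] left=[] right=['I', 'A'] parent=F
Step 4 (set C): focus=C path=0 depth=1 children=['X'] left=[] right=['I', 'A'] parent=F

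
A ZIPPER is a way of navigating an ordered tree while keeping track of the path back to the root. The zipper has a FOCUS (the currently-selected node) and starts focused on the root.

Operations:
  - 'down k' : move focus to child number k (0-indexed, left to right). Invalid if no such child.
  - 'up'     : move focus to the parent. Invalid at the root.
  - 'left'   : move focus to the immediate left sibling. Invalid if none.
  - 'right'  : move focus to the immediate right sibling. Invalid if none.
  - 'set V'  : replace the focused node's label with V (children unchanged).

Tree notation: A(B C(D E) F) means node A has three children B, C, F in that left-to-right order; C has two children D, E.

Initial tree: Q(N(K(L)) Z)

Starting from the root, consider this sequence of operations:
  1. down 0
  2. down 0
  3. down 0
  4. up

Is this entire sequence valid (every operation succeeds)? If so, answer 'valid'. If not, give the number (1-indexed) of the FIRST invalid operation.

Answer: valid

Derivation:
Step 1 (down 0): focus=N path=0 depth=1 children=['K'] left=[] right=['Z'] parent=Q
Step 2 (down 0): focus=K path=0/0 depth=2 children=['L'] left=[] right=[] parent=N
Step 3 (down 0): focus=L path=0/0/0 depth=3 children=[] left=[] right=[] parent=K
Step 4 (up): focus=K path=0/0 depth=2 children=['L'] left=[] right=[] parent=N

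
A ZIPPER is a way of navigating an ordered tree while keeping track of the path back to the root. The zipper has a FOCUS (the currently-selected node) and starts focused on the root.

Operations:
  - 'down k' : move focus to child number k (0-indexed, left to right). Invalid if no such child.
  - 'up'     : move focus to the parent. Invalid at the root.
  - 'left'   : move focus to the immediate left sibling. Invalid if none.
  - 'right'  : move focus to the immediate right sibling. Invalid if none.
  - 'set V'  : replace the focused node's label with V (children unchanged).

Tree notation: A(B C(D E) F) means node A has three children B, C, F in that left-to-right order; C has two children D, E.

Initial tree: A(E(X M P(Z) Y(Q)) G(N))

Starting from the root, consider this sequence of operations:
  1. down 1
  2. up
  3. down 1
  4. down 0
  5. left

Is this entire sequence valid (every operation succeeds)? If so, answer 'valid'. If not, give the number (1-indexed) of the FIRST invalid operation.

Step 1 (down 1): focus=G path=1 depth=1 children=['N'] left=['E'] right=[] parent=A
Step 2 (up): focus=A path=root depth=0 children=['E', 'G'] (at root)
Step 3 (down 1): focus=G path=1 depth=1 children=['N'] left=['E'] right=[] parent=A
Step 4 (down 0): focus=N path=1/0 depth=2 children=[] left=[] right=[] parent=G
Step 5 (left): INVALID

Answer: 5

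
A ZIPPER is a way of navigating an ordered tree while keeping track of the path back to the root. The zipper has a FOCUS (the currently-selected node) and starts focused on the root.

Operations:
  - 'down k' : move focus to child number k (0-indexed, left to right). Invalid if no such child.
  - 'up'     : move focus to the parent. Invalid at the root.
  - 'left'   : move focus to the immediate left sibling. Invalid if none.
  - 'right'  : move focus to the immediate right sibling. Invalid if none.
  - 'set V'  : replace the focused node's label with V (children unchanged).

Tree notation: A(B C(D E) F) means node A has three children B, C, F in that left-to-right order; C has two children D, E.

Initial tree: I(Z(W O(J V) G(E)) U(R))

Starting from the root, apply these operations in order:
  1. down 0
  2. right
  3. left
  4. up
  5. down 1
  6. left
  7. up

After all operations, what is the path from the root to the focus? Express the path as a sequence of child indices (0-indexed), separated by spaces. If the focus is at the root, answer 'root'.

Step 1 (down 0): focus=Z path=0 depth=1 children=['W', 'O', 'G'] left=[] right=['U'] parent=I
Step 2 (right): focus=U path=1 depth=1 children=['R'] left=['Z'] right=[] parent=I
Step 3 (left): focus=Z path=0 depth=1 children=['W', 'O', 'G'] left=[] right=['U'] parent=I
Step 4 (up): focus=I path=root depth=0 children=['Z', 'U'] (at root)
Step 5 (down 1): focus=U path=1 depth=1 children=['R'] left=['Z'] right=[] parent=I
Step 6 (left): focus=Z path=0 depth=1 children=['W', 'O', 'G'] left=[] right=['U'] parent=I
Step 7 (up): focus=I path=root depth=0 children=['Z', 'U'] (at root)

Answer: root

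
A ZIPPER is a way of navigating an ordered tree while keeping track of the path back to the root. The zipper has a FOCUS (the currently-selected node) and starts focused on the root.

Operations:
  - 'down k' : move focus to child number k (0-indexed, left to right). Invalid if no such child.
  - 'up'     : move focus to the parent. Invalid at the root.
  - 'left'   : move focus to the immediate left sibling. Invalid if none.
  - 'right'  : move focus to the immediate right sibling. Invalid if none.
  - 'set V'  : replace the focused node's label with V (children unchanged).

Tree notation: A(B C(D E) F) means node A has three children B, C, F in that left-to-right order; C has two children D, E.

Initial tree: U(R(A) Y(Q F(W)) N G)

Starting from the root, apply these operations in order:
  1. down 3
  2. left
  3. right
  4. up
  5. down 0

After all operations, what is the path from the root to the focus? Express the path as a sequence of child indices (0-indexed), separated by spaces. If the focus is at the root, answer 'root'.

Step 1 (down 3): focus=G path=3 depth=1 children=[] left=['R', 'Y', 'N'] right=[] parent=U
Step 2 (left): focus=N path=2 depth=1 children=[] left=['R', 'Y'] right=['G'] parent=U
Step 3 (right): focus=G path=3 depth=1 children=[] left=['R', 'Y', 'N'] right=[] parent=U
Step 4 (up): focus=U path=root depth=0 children=['R', 'Y', 'N', 'G'] (at root)
Step 5 (down 0): focus=R path=0 depth=1 children=['A'] left=[] right=['Y', 'N', 'G'] parent=U

Answer: 0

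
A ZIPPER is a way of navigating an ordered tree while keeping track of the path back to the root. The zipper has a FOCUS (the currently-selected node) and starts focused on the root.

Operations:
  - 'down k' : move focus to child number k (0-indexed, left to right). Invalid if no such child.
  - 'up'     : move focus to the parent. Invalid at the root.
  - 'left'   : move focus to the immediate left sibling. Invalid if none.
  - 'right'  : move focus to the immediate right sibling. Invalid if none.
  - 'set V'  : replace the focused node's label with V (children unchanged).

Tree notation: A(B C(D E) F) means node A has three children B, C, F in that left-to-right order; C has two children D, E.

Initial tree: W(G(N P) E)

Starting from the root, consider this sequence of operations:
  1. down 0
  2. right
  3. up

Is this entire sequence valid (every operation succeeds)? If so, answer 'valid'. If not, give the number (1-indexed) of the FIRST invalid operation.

Step 1 (down 0): focus=G path=0 depth=1 children=['N', 'P'] left=[] right=['E'] parent=W
Step 2 (right): focus=E path=1 depth=1 children=[] left=['G'] right=[] parent=W
Step 3 (up): focus=W path=root depth=0 children=['G', 'E'] (at root)

Answer: valid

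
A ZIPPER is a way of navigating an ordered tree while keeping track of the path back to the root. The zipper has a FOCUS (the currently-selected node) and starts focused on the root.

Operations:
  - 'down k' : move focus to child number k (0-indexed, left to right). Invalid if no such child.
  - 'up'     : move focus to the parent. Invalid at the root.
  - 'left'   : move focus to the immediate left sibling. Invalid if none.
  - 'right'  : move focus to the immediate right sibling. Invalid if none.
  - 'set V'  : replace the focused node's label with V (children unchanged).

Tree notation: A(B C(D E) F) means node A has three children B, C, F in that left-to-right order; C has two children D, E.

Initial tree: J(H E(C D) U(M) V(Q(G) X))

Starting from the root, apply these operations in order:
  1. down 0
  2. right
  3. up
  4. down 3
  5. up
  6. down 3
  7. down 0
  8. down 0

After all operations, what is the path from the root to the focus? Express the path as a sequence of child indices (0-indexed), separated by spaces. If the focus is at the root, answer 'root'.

Step 1 (down 0): focus=H path=0 depth=1 children=[] left=[] right=['E', 'U', 'V'] parent=J
Step 2 (right): focus=E path=1 depth=1 children=['C', 'D'] left=['H'] right=['U', 'V'] parent=J
Step 3 (up): focus=J path=root depth=0 children=['H', 'E', 'U', 'V'] (at root)
Step 4 (down 3): focus=V path=3 depth=1 children=['Q', 'X'] left=['H', 'E', 'U'] right=[] parent=J
Step 5 (up): focus=J path=root depth=0 children=['H', 'E', 'U', 'V'] (at root)
Step 6 (down 3): focus=V path=3 depth=1 children=['Q', 'X'] left=['H', 'E', 'U'] right=[] parent=J
Step 7 (down 0): focus=Q path=3/0 depth=2 children=['G'] left=[] right=['X'] parent=V
Step 8 (down 0): focus=G path=3/0/0 depth=3 children=[] left=[] right=[] parent=Q

Answer: 3 0 0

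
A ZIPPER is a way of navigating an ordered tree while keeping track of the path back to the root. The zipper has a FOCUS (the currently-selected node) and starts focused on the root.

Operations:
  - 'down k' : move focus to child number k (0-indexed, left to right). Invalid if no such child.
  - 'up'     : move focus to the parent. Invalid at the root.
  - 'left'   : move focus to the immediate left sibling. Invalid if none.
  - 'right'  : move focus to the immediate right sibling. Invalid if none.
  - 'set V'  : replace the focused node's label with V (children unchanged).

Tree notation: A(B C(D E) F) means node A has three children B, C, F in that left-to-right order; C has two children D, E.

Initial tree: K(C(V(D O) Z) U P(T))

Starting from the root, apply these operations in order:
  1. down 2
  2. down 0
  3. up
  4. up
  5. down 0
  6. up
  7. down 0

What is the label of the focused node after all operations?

Step 1 (down 2): focus=P path=2 depth=1 children=['T'] left=['C', 'U'] right=[] parent=K
Step 2 (down 0): focus=T path=2/0 depth=2 children=[] left=[] right=[] parent=P
Step 3 (up): focus=P path=2 depth=1 children=['T'] left=['C', 'U'] right=[] parent=K
Step 4 (up): focus=K path=root depth=0 children=['C', 'U', 'P'] (at root)
Step 5 (down 0): focus=C path=0 depth=1 children=['V', 'Z'] left=[] right=['U', 'P'] parent=K
Step 6 (up): focus=K path=root depth=0 children=['C', 'U', 'P'] (at root)
Step 7 (down 0): focus=C path=0 depth=1 children=['V', 'Z'] left=[] right=['U', 'P'] parent=K

Answer: C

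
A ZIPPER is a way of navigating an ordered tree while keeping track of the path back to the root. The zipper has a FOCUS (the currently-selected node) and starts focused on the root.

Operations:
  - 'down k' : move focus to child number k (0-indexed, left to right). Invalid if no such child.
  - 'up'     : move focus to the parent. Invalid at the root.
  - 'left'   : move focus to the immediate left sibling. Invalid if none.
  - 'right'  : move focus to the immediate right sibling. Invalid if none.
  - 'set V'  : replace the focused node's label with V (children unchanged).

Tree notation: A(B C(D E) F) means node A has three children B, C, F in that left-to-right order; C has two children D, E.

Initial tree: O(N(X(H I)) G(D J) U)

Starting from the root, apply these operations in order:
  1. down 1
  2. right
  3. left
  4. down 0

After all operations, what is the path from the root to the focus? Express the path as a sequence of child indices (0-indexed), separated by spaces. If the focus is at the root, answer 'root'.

Answer: 1 0

Derivation:
Step 1 (down 1): focus=G path=1 depth=1 children=['D', 'J'] left=['N'] right=['U'] parent=O
Step 2 (right): focus=U path=2 depth=1 children=[] left=['N', 'G'] right=[] parent=O
Step 3 (left): focus=G path=1 depth=1 children=['D', 'J'] left=['N'] right=['U'] parent=O
Step 4 (down 0): focus=D path=1/0 depth=2 children=[] left=[] right=['J'] parent=G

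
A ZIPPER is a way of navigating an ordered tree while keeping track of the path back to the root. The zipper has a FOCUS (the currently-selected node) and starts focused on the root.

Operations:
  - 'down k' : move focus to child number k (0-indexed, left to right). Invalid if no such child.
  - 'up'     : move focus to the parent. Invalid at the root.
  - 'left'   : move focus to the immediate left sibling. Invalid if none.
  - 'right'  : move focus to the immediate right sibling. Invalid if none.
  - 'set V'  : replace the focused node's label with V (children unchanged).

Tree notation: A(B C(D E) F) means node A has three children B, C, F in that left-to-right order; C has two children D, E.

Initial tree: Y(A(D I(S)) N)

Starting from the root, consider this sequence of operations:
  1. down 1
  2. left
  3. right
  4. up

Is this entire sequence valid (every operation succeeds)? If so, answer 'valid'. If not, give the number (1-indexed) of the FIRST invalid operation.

Answer: valid

Derivation:
Step 1 (down 1): focus=N path=1 depth=1 children=[] left=['A'] right=[] parent=Y
Step 2 (left): focus=A path=0 depth=1 children=['D', 'I'] left=[] right=['N'] parent=Y
Step 3 (right): focus=N path=1 depth=1 children=[] left=['A'] right=[] parent=Y
Step 4 (up): focus=Y path=root depth=0 children=['A', 'N'] (at root)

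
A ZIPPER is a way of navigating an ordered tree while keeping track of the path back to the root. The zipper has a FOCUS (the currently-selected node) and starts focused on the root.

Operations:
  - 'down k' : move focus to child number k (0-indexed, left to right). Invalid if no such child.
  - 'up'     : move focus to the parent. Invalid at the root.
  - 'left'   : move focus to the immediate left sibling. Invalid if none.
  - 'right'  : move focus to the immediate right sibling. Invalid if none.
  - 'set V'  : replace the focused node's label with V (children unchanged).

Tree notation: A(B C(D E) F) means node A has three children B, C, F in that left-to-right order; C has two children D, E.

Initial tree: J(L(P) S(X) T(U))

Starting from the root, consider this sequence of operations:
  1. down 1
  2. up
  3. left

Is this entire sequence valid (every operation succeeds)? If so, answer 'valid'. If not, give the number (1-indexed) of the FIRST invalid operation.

Answer: 3

Derivation:
Step 1 (down 1): focus=S path=1 depth=1 children=['X'] left=['L'] right=['T'] parent=J
Step 2 (up): focus=J path=root depth=0 children=['L', 'S', 'T'] (at root)
Step 3 (left): INVALID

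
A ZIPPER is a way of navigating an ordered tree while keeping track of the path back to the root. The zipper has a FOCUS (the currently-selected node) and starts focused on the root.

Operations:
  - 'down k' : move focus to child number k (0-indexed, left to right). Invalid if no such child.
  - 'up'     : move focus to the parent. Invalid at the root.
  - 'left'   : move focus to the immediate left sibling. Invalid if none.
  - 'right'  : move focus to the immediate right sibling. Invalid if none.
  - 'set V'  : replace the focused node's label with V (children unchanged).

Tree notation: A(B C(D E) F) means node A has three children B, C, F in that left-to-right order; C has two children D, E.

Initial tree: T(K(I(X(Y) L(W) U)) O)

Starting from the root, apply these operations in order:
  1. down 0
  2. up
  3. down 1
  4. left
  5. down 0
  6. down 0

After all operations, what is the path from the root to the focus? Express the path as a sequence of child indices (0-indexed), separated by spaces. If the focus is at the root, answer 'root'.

Step 1 (down 0): focus=K path=0 depth=1 children=['I'] left=[] right=['O'] parent=T
Step 2 (up): focus=T path=root depth=0 children=['K', 'O'] (at root)
Step 3 (down 1): focus=O path=1 depth=1 children=[] left=['K'] right=[] parent=T
Step 4 (left): focus=K path=0 depth=1 children=['I'] left=[] right=['O'] parent=T
Step 5 (down 0): focus=I path=0/0 depth=2 children=['X', 'L', 'U'] left=[] right=[] parent=K
Step 6 (down 0): focus=X path=0/0/0 depth=3 children=['Y'] left=[] right=['L', 'U'] parent=I

Answer: 0 0 0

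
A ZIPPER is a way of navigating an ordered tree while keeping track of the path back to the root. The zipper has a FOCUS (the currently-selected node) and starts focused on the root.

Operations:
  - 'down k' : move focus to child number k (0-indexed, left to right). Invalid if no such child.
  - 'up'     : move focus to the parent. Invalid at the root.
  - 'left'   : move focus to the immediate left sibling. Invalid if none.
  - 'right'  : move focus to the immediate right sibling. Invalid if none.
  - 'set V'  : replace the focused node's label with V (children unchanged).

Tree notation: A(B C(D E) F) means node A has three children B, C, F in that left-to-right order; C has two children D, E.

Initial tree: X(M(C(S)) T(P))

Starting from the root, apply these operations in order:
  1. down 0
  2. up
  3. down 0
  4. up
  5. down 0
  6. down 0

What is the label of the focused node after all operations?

Answer: C

Derivation:
Step 1 (down 0): focus=M path=0 depth=1 children=['C'] left=[] right=['T'] parent=X
Step 2 (up): focus=X path=root depth=0 children=['M', 'T'] (at root)
Step 3 (down 0): focus=M path=0 depth=1 children=['C'] left=[] right=['T'] parent=X
Step 4 (up): focus=X path=root depth=0 children=['M', 'T'] (at root)
Step 5 (down 0): focus=M path=0 depth=1 children=['C'] left=[] right=['T'] parent=X
Step 6 (down 0): focus=C path=0/0 depth=2 children=['S'] left=[] right=[] parent=M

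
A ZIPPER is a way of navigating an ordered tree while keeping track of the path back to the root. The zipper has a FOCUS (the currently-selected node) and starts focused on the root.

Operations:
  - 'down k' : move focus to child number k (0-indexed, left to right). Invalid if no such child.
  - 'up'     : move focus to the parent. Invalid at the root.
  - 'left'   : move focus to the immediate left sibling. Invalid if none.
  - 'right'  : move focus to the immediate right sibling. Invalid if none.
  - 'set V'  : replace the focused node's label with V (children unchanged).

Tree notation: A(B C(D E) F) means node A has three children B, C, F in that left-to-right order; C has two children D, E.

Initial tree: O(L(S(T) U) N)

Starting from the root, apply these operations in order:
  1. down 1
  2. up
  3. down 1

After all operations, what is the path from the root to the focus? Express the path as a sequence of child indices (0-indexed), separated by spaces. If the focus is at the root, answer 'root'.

Step 1 (down 1): focus=N path=1 depth=1 children=[] left=['L'] right=[] parent=O
Step 2 (up): focus=O path=root depth=0 children=['L', 'N'] (at root)
Step 3 (down 1): focus=N path=1 depth=1 children=[] left=['L'] right=[] parent=O

Answer: 1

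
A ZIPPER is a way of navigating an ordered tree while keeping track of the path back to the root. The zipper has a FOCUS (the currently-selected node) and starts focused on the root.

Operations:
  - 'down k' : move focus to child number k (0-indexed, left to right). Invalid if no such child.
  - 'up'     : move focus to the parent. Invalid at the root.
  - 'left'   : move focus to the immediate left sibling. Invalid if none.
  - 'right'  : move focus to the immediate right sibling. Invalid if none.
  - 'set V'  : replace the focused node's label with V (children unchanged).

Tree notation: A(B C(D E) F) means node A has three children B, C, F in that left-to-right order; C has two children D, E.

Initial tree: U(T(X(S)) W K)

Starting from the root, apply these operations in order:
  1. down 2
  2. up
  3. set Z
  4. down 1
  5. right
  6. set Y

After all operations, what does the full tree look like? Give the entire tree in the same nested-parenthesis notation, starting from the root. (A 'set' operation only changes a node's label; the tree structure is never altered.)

Answer: Z(T(X(S)) W Y)

Derivation:
Step 1 (down 2): focus=K path=2 depth=1 children=[] left=['T', 'W'] right=[] parent=U
Step 2 (up): focus=U path=root depth=0 children=['T', 'W', 'K'] (at root)
Step 3 (set Z): focus=Z path=root depth=0 children=['T', 'W', 'K'] (at root)
Step 4 (down 1): focus=W path=1 depth=1 children=[] left=['T'] right=['K'] parent=Z
Step 5 (right): focus=K path=2 depth=1 children=[] left=['T', 'W'] right=[] parent=Z
Step 6 (set Y): focus=Y path=2 depth=1 children=[] left=['T', 'W'] right=[] parent=Z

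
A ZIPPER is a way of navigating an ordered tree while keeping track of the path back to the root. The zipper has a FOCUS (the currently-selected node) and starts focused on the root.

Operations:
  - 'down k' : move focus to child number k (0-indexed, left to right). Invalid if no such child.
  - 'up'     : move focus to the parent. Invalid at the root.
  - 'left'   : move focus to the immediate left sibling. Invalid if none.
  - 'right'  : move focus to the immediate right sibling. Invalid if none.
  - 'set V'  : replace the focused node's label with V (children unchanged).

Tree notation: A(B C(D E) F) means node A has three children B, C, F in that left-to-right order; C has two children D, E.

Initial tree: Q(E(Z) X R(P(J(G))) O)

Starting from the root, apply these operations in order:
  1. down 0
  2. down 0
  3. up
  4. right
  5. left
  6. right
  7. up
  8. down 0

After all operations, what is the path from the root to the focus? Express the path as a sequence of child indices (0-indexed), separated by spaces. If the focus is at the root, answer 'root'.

Answer: 0

Derivation:
Step 1 (down 0): focus=E path=0 depth=1 children=['Z'] left=[] right=['X', 'R', 'O'] parent=Q
Step 2 (down 0): focus=Z path=0/0 depth=2 children=[] left=[] right=[] parent=E
Step 3 (up): focus=E path=0 depth=1 children=['Z'] left=[] right=['X', 'R', 'O'] parent=Q
Step 4 (right): focus=X path=1 depth=1 children=[] left=['E'] right=['R', 'O'] parent=Q
Step 5 (left): focus=E path=0 depth=1 children=['Z'] left=[] right=['X', 'R', 'O'] parent=Q
Step 6 (right): focus=X path=1 depth=1 children=[] left=['E'] right=['R', 'O'] parent=Q
Step 7 (up): focus=Q path=root depth=0 children=['E', 'X', 'R', 'O'] (at root)
Step 8 (down 0): focus=E path=0 depth=1 children=['Z'] left=[] right=['X', 'R', 'O'] parent=Q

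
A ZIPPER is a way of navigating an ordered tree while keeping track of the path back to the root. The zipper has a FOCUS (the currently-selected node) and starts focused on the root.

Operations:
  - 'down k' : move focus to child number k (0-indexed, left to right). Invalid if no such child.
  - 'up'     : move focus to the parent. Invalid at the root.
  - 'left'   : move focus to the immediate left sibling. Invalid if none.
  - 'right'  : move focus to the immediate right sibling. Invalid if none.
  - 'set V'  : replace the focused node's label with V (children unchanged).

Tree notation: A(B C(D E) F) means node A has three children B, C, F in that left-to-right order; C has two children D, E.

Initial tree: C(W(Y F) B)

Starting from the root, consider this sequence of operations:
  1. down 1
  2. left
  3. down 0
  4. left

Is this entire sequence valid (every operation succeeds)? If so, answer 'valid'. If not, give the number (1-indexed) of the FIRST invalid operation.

Step 1 (down 1): focus=B path=1 depth=1 children=[] left=['W'] right=[] parent=C
Step 2 (left): focus=W path=0 depth=1 children=['Y', 'F'] left=[] right=['B'] parent=C
Step 3 (down 0): focus=Y path=0/0 depth=2 children=[] left=[] right=['F'] parent=W
Step 4 (left): INVALID

Answer: 4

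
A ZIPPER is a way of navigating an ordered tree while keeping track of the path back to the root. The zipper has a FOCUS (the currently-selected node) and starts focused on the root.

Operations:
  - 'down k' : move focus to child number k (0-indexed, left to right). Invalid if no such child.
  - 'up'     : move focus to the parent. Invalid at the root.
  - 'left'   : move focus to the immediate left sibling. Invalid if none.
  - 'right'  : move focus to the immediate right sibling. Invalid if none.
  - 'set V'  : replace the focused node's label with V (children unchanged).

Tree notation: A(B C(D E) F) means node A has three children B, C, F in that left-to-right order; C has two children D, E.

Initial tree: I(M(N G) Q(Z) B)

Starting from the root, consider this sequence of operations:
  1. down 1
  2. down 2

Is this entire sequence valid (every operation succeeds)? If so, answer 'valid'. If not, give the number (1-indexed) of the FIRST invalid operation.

Step 1 (down 1): focus=Q path=1 depth=1 children=['Z'] left=['M'] right=['B'] parent=I
Step 2 (down 2): INVALID

Answer: 2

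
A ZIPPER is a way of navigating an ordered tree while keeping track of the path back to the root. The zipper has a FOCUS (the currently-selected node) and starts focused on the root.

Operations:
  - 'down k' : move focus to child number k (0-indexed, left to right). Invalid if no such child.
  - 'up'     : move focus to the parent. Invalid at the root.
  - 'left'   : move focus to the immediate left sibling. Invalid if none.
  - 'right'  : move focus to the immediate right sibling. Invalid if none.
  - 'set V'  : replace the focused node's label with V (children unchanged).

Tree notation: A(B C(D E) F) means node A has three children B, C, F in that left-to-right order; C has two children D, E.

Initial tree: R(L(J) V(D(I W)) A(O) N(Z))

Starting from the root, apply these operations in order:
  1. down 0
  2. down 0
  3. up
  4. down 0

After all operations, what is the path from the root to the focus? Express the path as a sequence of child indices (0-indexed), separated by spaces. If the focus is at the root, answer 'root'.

Step 1 (down 0): focus=L path=0 depth=1 children=['J'] left=[] right=['V', 'A', 'N'] parent=R
Step 2 (down 0): focus=J path=0/0 depth=2 children=[] left=[] right=[] parent=L
Step 3 (up): focus=L path=0 depth=1 children=['J'] left=[] right=['V', 'A', 'N'] parent=R
Step 4 (down 0): focus=J path=0/0 depth=2 children=[] left=[] right=[] parent=L

Answer: 0 0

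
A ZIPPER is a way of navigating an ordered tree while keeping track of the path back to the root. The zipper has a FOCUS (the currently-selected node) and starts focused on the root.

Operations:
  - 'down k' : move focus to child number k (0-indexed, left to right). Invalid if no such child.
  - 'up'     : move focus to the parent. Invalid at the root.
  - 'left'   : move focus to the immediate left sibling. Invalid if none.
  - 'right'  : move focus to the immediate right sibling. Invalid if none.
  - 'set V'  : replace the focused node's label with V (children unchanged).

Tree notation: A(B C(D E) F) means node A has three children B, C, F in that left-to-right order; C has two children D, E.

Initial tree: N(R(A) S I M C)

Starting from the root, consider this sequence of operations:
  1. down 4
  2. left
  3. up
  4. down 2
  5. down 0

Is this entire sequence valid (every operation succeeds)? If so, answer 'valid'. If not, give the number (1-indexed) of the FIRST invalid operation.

Step 1 (down 4): focus=C path=4 depth=1 children=[] left=['R', 'S', 'I', 'M'] right=[] parent=N
Step 2 (left): focus=M path=3 depth=1 children=[] left=['R', 'S', 'I'] right=['C'] parent=N
Step 3 (up): focus=N path=root depth=0 children=['R', 'S', 'I', 'M', 'C'] (at root)
Step 4 (down 2): focus=I path=2 depth=1 children=[] left=['R', 'S'] right=['M', 'C'] parent=N
Step 5 (down 0): INVALID

Answer: 5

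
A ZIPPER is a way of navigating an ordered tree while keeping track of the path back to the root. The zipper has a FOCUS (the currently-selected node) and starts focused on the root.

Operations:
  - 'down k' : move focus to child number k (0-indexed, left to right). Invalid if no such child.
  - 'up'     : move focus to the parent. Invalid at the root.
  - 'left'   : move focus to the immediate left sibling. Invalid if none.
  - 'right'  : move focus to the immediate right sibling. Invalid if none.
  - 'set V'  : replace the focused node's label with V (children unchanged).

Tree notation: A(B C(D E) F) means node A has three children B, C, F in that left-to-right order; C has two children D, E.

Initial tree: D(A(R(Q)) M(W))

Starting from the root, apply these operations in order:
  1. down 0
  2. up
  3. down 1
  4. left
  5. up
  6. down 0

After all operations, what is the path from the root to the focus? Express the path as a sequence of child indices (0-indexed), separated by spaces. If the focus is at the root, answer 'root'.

Step 1 (down 0): focus=A path=0 depth=1 children=['R'] left=[] right=['M'] parent=D
Step 2 (up): focus=D path=root depth=0 children=['A', 'M'] (at root)
Step 3 (down 1): focus=M path=1 depth=1 children=['W'] left=['A'] right=[] parent=D
Step 4 (left): focus=A path=0 depth=1 children=['R'] left=[] right=['M'] parent=D
Step 5 (up): focus=D path=root depth=0 children=['A', 'M'] (at root)
Step 6 (down 0): focus=A path=0 depth=1 children=['R'] left=[] right=['M'] parent=D

Answer: 0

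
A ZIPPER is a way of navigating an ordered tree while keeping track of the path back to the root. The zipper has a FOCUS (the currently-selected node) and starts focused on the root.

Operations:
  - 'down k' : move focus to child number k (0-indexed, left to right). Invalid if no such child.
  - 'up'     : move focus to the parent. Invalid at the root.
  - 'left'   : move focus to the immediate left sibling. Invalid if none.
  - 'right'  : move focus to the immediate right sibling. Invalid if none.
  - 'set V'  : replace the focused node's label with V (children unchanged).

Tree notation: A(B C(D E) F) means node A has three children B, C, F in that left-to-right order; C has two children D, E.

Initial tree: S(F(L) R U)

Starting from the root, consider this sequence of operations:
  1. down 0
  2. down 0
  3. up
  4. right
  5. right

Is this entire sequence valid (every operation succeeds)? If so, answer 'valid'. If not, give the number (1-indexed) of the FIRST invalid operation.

Answer: valid

Derivation:
Step 1 (down 0): focus=F path=0 depth=1 children=['L'] left=[] right=['R', 'U'] parent=S
Step 2 (down 0): focus=L path=0/0 depth=2 children=[] left=[] right=[] parent=F
Step 3 (up): focus=F path=0 depth=1 children=['L'] left=[] right=['R', 'U'] parent=S
Step 4 (right): focus=R path=1 depth=1 children=[] left=['F'] right=['U'] parent=S
Step 5 (right): focus=U path=2 depth=1 children=[] left=['F', 'R'] right=[] parent=S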